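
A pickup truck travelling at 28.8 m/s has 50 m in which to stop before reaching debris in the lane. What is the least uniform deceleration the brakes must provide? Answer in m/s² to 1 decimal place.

Required deceleration ≈ 8.3 m/s²

v² = 2a·d ⇒ a = v²/(2d) = 28.8000² / (2 × 50.000) = 829.440 / 100.000 = 8.2944 m/s².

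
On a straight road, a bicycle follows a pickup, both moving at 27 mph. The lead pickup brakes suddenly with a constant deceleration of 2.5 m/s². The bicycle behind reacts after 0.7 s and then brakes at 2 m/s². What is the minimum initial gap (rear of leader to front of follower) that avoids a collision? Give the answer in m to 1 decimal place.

27 mph × 0.44704 = 12.0701 m/s.
Leader travels v²/(2a_L) = 145.687 / 5.000 = 29.137 m before stopping.
Follower covers v·t_r = 12.0701 × 0.7 = 8.449 m while reacting, then v²/(2a_F) = 145.687 / 4.000 = 36.422 m while braking, for a total of 8.449 + 36.422 = 44.871 m.
Since a_F ≤ a_L and the follower starts braking later, the follower is never slower than the leader, so the closest approach is when both have stopped.
Minimum gap = 44.871 − 29.137 = 15.734 m.

Minimum gap ≈ 15.7 m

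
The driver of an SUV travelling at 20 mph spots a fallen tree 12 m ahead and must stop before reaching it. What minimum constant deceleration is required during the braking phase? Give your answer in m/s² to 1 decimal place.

Required deceleration ≈ 3.3 m/s²

20 mph × 0.44704 = 8.9408 m/s.
v² = 2a·d ⇒ a = v²/(2d) = 8.9408² / (2 × 12.000) = 79.938 / 24.000 = 3.3308 m/s².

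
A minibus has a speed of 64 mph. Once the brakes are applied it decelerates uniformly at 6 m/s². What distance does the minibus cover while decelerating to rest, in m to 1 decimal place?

64 mph × 0.44704 = 28.6106 m/s.
Braking distance = v²/(2a) = 28.6106² / (2 × 6.000) = 818.566 / 12.000 = 68.214 m.

Braking distance ≈ 68.2 m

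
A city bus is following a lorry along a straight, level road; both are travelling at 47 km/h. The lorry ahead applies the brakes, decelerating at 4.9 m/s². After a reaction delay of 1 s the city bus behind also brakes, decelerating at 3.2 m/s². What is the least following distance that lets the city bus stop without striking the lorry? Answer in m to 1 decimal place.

Minimum gap ≈ 22.3 m

47 km/h ÷ 3.6 = 13.0556 m/s.
Leader travels v²/(2a_L) = 170.449 / 9.800 = 17.393 m before stopping.
Follower covers v·t_r = 13.0556 × 1 = 13.056 m while reacting, then v²/(2a_F) = 170.449 / 6.400 = 26.633 m while braking, for a total of 13.056 + 26.633 = 39.689 m.
Since a_F ≤ a_L and the follower starts braking later, the follower is never slower than the leader, so the closest approach is when both have stopped.
Minimum gap = 39.689 − 17.393 = 22.296 m.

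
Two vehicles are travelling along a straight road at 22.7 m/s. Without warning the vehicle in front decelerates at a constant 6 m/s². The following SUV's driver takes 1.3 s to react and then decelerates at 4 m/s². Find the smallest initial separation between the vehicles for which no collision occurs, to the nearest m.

Leader travels v²/(2a_L) = 515.290 / 12.000 = 42.941 m before stopping.
Follower covers v·t_r = 22.7000 × 1.3 = 29.510 m while reacting, then v²/(2a_F) = 515.290 / 8.000 = 64.411 m while braking, for a total of 29.510 + 64.411 = 93.921 m.
Since a_F ≤ a_L and the follower starts braking later, the follower is never slower than the leader, so the closest approach is when both have stopped.
Minimum gap = 93.921 − 42.941 = 50.980 m.

Minimum gap ≈ 51 m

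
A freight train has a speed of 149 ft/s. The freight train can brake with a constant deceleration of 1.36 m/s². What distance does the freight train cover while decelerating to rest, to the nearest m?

Braking distance ≈ 758 m

149 ft/s × 0.3048 = 45.4152 m/s.
Braking distance = v²/(2a) = 45.4152² / (2 × 1.360) = 2062.540 / 2.720 = 758.287 m.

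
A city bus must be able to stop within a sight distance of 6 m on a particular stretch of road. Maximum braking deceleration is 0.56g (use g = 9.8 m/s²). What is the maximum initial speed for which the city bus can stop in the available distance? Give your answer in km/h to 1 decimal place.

Maximum speed ≈ 29.2 km/h

a = 0.56 × 9.8 = 5.488 m/s².
v²/(2a) = d ⇒ v = √(2 × 5.488 × 6) = √65.86 = 8.1154 m/s.
8.1154 m/s × 3.6 = 29.215 km/h.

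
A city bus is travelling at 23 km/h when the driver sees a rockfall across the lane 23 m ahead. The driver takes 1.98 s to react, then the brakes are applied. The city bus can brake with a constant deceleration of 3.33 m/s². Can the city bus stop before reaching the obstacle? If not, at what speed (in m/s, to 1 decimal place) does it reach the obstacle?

Yes — it stops about 4.2 m short of the obstacle, so it never reaches it

23 km/h ÷ 3.6 = 6.3889 m/s.
Reaction distance = 6.3889 × 1.98 = 12.650 m.
Braking distance = v²/(2a) = 40.818 / 6.660 = 6.129 m.
Total stopping distance = 12.650 + 6.129 = 18.779 m, vs 23 m available — it stops with 23 − 18.779 = 4.221 m to spare.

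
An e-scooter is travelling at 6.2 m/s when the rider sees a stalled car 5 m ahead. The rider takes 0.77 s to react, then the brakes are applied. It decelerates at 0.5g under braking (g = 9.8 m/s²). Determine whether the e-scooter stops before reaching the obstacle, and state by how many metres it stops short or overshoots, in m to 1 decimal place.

a = 0.5 × 9.8 = 4.900 m/s².
Reaction distance = 6.2000 × 0.77 = 4.774 m.
Braking distance = v²/(2a) = 38.440 / 9.800 = 3.922 m.
Total stopping distance = 4.774 + 3.922 = 8.696 m, vs 5 m available — it cannot stop in time and overshoots by 8.696 − 5 = 3.696 m.

No — it overshoots by 3.7 m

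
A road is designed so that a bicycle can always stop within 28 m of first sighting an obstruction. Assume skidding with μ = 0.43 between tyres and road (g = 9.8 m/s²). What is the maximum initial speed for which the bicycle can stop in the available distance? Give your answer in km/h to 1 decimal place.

a = μg = 0.43 × 9.8 = 4.214 m/s².
v²/(2a) = d ⇒ v = √(2 × 4.214 × 28) = √235.98 = 15.3616 m/s.
15.3616 m/s × 3.6 = 55.302 km/h.

Maximum speed ≈ 55.3 km/h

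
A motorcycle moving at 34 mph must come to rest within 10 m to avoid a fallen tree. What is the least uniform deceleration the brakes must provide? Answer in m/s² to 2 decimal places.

Required deceleration ≈ 11.55 m/s²

34 mph × 0.44704 = 15.1994 m/s.
v² = 2a·d ⇒ a = v²/(2d) = 15.1994² / (2 × 10.000) = 231.022 / 20.000 = 11.5511 m/s².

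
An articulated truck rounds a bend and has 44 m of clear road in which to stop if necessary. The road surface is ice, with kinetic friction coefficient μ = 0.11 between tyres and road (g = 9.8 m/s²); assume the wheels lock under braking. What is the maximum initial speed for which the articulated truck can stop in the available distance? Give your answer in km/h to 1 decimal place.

a = μg = 0.11 × 9.8 = 1.078 m/s².
v²/(2a) = d ⇒ v = √(2 × 1.078 × 44) = √94.86 = 9.7396 m/s.
9.7396 m/s × 3.6 = 35.063 km/h.

Maximum speed ≈ 35.1 km/h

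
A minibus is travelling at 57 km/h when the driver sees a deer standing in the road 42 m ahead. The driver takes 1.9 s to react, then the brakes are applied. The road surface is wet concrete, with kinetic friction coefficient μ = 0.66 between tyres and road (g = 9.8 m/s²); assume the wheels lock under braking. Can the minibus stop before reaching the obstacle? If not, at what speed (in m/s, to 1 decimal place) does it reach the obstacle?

57 km/h ÷ 3.6 = 15.8333 m/s.
a = μg = 0.66 × 9.8 = 6.468 m/s².
Reaction distance = 15.8333 × 1.9 = 30.083 m.
Braking distance needed to stop: v²/(2a) = 250.693 / 12.936 = 19.379 m, so total needed = 30.083 + 19.379 = 49.462 m > 42 m — it cannot stop.
Distance remaining when braking begins: 42 − 30.083 = 11.917 m.
v² = v₀² − 2a·d = 250.693 − 2 × 6.468 × 11.917 = 96.535 m²/s².
v = √96.535 = 9.825 m/s.

No — it strikes the obstacle at 9.8 m/s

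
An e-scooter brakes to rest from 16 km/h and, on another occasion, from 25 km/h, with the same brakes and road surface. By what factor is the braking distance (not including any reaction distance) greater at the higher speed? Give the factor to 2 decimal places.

Braking distance d = v²/(2a), so with a fixed, d ∝ v².
Factor = (25/16)² = 1.5625² = 2.4414.

Factor ≈ 2.44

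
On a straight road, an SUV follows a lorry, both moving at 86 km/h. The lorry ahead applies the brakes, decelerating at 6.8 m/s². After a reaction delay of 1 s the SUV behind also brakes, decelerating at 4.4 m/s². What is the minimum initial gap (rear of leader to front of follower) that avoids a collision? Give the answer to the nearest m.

Minimum gap ≈ 47 m

86 km/h ÷ 3.6 = 23.8889 m/s.
Leader travels v²/(2a_L) = 570.680 / 13.600 = 41.962 m before stopping.
Follower covers v·t_r = 23.8889 × 1 = 23.889 m while reacting, then v²/(2a_F) = 570.680 / 8.800 = 64.850 m while braking, for a total of 23.889 + 64.850 = 88.739 m.
Since a_F ≤ a_L and the follower starts braking later, the follower is never slower than the leader, so the closest approach is when both have stopped.
Minimum gap = 88.739 − 41.962 = 46.777 m.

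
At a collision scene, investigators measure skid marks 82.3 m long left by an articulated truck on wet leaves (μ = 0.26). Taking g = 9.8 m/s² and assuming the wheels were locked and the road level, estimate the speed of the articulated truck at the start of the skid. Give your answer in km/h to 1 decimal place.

Deceleration a = μg = 0.26 × 9.8 = 2.548 m/s².
v = √(2a·d) = √(2 × 2.548 × 82.3) = √419.401 = 20.4793 m/s.
= 20.4793 × 3.6 = 73.725 km/h.

Initial speed ≈ 73.7 km/h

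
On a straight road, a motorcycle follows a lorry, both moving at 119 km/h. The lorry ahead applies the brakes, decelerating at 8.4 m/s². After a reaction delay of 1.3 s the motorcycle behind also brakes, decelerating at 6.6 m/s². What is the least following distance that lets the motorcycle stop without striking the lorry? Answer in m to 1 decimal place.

Minimum gap ≈ 60.7 m

119 km/h ÷ 3.6 = 33.0556 m/s.
Leader travels v²/(2a_L) = 1092.673 / 16.800 = 65.040 m before stopping.
Follower covers v·t_r = 33.0556 × 1.3 = 42.972 m while reacting, then v²/(2a_F) = 1092.673 / 13.200 = 82.778 m while braking, for a total of 42.972 + 82.778 = 125.750 m.
Since a_F ≤ a_L and the follower starts braking later, the follower is never slower than the leader, so the closest approach is when both have stopped.
Minimum gap = 125.750 − 65.040 = 60.710 m.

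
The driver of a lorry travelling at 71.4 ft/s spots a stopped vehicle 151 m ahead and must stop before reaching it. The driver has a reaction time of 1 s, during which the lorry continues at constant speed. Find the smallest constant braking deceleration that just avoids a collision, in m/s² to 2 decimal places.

Required deceleration ≈ 1.83 m/s²

71.4 ft/s × 0.3048 = 21.7627 m/s.
Distance covered during reaction = 21.7627 × 1 = 21.763 m.
Distance available for braking: 151 − 21.763 = 129.237 m.
v² = 2a·d ⇒ a = v²/(2d) = 21.7627² / (2 × 129.237) = 473.615 / 258.474 = 1.8324 m/s².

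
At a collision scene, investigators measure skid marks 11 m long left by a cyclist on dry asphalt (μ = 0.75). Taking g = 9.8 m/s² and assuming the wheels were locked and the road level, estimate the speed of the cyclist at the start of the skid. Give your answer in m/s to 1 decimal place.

Initial speed ≈ 12.7 m/s

Deceleration a = μg = 0.75 × 9.8 = 7.350 m/s².
v = √(2a·d) = √(2 × 7.350 × 11) = √161.700 = 12.7161 m/s.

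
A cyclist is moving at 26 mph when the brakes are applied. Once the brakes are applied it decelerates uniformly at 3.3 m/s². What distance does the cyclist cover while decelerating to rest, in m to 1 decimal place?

26 mph × 0.44704 = 11.6230 m/s.
Braking distance = v²/(2a) = 11.6230² / (2 × 3.300) = 135.094 / 6.600 = 20.469 m.

Braking distance ≈ 20.5 m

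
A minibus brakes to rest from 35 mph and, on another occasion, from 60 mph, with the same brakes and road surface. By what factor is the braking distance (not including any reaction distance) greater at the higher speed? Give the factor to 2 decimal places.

Factor ≈ 2.94

Braking distance d = v²/(2a), so with a fixed, d ∝ v².
Factor = (60/35)² = 1.7143² = 2.9388.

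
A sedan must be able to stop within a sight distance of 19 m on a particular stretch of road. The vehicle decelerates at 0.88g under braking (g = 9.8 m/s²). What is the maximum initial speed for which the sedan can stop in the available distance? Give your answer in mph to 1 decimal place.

Maximum speed ≈ 40.5 mph

a = 0.88 × 9.8 = 8.624 m/s².
v²/(2a) = d ⇒ v = √(2 × 8.624 × 19) = √327.71 = 18.1028 m/s.
18.1028 m/s ÷ 0.44704 = 40.495 mph.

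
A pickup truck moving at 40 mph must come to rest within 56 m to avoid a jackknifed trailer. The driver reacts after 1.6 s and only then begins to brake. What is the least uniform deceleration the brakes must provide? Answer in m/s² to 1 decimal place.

Required deceleration ≈ 5.8 m/s²

40 mph × 0.44704 = 17.8816 m/s.
Distance covered during reaction = 17.8816 × 1.6 = 28.611 m.
Distance available for braking: 56 − 28.611 = 27.389 m.
v² = 2a·d ⇒ a = v²/(2d) = 17.8816² / (2 × 27.389) = 319.752 / 54.778 = 5.8372 m/s².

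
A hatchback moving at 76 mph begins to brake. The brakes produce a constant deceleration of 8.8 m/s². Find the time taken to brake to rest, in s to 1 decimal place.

76 mph × 0.44704 = 33.9750 m/s.
Braking time = v/a = 33.9750 / 8.800 = 3.861 s.

Braking time ≈ 3.9 s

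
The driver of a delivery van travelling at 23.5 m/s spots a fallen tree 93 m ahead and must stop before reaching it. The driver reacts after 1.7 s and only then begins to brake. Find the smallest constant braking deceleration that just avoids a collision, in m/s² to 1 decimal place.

Required deceleration ≈ 5.2 m/s²

Distance covered during reaction = 23.5000 × 1.7 = 39.950 m.
Distance available for braking: 93 − 39.950 = 53.050 m.
v² = 2a·d ⇒ a = v²/(2d) = 23.5000² / (2 × 53.050) = 552.250 / 106.100 = 5.2050 m/s².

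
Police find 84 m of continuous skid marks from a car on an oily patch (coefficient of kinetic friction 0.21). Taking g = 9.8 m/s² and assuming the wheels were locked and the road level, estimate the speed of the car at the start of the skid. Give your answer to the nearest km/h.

Deceleration a = μg = 0.21 × 9.8 = 2.058 m/s².
v = √(2a·d) = √(2 × 2.058 × 84) = √345.744 = 18.5942 m/s.
= 18.5942 × 3.6 = 66.939 km/h.

Initial speed ≈ 67 km/h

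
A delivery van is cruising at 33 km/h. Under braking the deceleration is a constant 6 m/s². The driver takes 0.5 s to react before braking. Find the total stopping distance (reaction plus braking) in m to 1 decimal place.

33 km/h ÷ 3.6 = 9.1667 m/s.
Reaction distance = v·t_r = 9.1667 × 0.5 = 4.583 m.
Braking distance = v²/(2a) = 9.1667² / (2 × 6.000) = 84.028 / 12.000 = 7.002 m.
Total = 4.583 + 7.002 = 11.585 m.

Total stopping distance ≈ 11.6 m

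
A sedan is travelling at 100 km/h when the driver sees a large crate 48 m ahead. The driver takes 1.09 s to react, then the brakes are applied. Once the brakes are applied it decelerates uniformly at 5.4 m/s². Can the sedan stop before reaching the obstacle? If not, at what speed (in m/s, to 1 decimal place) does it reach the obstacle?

100 km/h ÷ 3.6 = 27.7778 m/s.
Reaction distance = 27.7778 × 1.09 = 30.278 m.
Braking distance needed to stop: v²/(2a) = 771.606 / 10.800 = 71.445 m, so total needed = 30.278 + 71.445 = 101.723 m > 48 m — it cannot stop.
Distance remaining when braking begins: 48 − 30.278 = 17.722 m.
v² = v₀² − 2a·d = 771.606 − 2 × 5.400 × 17.722 = 580.208 m²/s².
v = √580.208 = 24.088 m/s.

No — it strikes the obstacle at 24.1 m/s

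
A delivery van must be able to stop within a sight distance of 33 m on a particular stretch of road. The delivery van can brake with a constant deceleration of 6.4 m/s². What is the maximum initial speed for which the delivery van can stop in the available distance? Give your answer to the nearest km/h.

v²/(2a) = d ⇒ v = √(2 × 6.400 × 33) = √422.40 = 20.5524 m/s.
20.5524 m/s × 3.6 = 73.989 km/h.

Maximum speed ≈ 74 km/h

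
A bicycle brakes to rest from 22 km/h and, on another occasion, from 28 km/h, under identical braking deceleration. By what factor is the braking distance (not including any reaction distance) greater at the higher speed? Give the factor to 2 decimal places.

Braking distance d = v²/(2a), so with a fixed, d ∝ v².
Factor = (28/22)² = 1.2727² = 1.6198.

Factor ≈ 1.62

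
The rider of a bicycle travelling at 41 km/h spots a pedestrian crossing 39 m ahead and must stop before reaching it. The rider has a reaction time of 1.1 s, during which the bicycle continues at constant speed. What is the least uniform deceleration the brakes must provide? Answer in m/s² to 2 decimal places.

Required deceleration ≈ 2.45 m/s²

41 km/h ÷ 3.6 = 11.3889 m/s.
Distance covered during reaction = 11.3889 × 1.1 = 12.528 m.
Distance available for braking: 39 − 12.528 = 26.472 m.
v² = 2a·d ⇒ a = v²/(2d) = 11.3889² / (2 × 26.472) = 129.707 / 52.944 = 2.4499 m/s².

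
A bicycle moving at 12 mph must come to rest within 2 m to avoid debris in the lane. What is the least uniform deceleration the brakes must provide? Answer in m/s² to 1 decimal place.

12 mph × 0.44704 = 5.3645 m/s.
v² = 2a·d ⇒ a = v²/(2d) = 5.3645² / (2 × 2.000) = 28.778 / 4.000 = 7.1945 m/s².

Required deceleration ≈ 7.2 m/s²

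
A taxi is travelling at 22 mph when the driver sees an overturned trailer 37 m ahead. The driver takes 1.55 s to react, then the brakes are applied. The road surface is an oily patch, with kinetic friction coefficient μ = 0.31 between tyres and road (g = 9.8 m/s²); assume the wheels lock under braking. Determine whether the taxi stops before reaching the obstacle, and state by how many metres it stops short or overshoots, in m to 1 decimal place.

22 mph × 0.44704 = 9.8349 m/s.
a = μg = 0.31 × 9.8 = 3.038 m/s².
Reaction distance = 9.8349 × 1.55 = 15.244 m.
Braking distance = v²/(2a) = 96.725 / 6.076 = 15.919 m.
Total stopping distance = 15.244 + 15.919 = 31.163 m, vs 37 m available — it stops with 37 − 31.163 = 5.837 m to spare.

Yes — it stops 5.8 m short of the obstacle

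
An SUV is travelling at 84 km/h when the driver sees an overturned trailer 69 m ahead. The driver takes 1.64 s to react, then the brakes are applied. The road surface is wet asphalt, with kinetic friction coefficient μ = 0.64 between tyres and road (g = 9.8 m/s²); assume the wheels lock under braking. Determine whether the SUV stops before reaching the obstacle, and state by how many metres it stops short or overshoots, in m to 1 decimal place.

No — it overshoots by 12.7 m

84 km/h ÷ 3.6 = 23.3333 m/s.
a = μg = 0.64 × 9.8 = 6.272 m/s².
Reaction distance = 23.3333 × 1.64 = 38.267 m.
Braking distance = v²/(2a) = 544.443 / 12.544 = 43.403 m.
Total stopping distance = 38.267 + 43.403 = 81.670 m, vs 69 m available — it cannot stop in time and overshoots by 81.670 − 69 = 12.670 m.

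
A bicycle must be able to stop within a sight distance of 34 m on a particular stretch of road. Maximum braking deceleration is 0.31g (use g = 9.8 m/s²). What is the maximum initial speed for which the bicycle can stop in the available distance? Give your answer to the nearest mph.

a = 0.31 × 9.8 = 3.038 m/s².
v²/(2a) = d ⇒ v = √(2 × 3.038 × 34) = √206.58 = 14.3729 m/s.
14.3729 m/s ÷ 0.44704 = 32.151 mph.

Maximum speed ≈ 32 mph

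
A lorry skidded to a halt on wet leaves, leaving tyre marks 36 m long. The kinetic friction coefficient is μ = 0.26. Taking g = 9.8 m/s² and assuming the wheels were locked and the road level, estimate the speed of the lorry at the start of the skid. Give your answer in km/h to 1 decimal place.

Initial speed ≈ 48.8 km/h

Deceleration a = μg = 0.26 × 9.8 = 2.548 m/s².
v = √(2a·d) = √(2 × 2.548 × 36) = √183.456 = 13.5446 m/s.
= 13.5446 × 3.6 = 48.761 km/h.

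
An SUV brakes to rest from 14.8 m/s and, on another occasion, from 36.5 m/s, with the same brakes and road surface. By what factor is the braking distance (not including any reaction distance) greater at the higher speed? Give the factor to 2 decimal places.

Factor ≈ 6.08

Braking distance d = v²/(2a), so with a fixed, d ∝ v².
Factor = (36.5/14.8)² = 2.4662² = 6.0821.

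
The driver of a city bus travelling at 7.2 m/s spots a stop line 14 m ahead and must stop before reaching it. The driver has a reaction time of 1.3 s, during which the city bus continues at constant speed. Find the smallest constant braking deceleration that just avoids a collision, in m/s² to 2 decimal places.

Distance covered during reaction = 7.2000 × 1.3 = 9.360 m.
Distance available for braking: 14 − 9.360 = 4.640 m.
v² = 2a·d ⇒ a = v²/(2d) = 7.2000² / (2 × 4.640) = 51.840 / 9.280 = 5.5862 m/s².

Required deceleration ≈ 5.59 m/s²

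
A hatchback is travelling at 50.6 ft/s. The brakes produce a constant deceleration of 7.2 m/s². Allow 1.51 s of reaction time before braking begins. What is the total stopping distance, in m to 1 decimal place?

50.6 ft/s × 0.3048 = 15.4229 m/s.
Reaction distance = v·t_r = 15.4229 × 1.51 = 23.289 m.
Braking distance = v²/(2a) = 15.4229² / (2 × 7.200) = 237.866 / 14.400 = 16.518 m.
Total = 23.289 + 16.518 = 39.807 m.

Total stopping distance ≈ 39.8 m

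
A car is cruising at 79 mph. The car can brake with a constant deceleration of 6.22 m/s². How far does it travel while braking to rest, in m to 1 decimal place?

79 mph × 0.44704 = 35.3162 m/s.
Braking distance = v²/(2a) = 35.3162² / (2 × 6.220) = 1247.234 / 12.440 = 100.260 m.

Braking distance ≈ 100.3 m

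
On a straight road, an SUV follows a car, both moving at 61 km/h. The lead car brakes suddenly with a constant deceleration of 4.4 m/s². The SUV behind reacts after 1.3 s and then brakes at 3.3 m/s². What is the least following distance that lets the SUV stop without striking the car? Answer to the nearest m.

61 km/h ÷ 3.6 = 16.9444 m/s.
Leader travels v²/(2a_L) = 287.113 / 8.800 = 32.626 m before stopping.
Follower covers v·t_r = 16.9444 × 1.3 = 22.028 m while reacting, then v²/(2a_F) = 287.113 / 6.600 = 43.502 m while braking, for a total of 22.028 + 43.502 = 65.530 m.
Since a_F ≤ a_L and the follower starts braking later, the follower is never slower than the leader, so the closest approach is when both have stopped.
Minimum gap = 65.530 − 32.626 = 32.904 m.

Minimum gap ≈ 33 m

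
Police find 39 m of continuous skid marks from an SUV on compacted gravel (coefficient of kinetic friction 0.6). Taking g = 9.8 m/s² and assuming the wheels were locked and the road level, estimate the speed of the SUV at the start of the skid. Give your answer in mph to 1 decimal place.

Deceleration a = μg = 0.6 × 9.8 = 5.880 m/s².
v = √(2a·d) = √(2 × 5.880 × 39) = √458.640 = 21.4159 m/s.
= 21.4159 ÷ 0.44704 = 47.906 mph.

Initial speed ≈ 47.9 mph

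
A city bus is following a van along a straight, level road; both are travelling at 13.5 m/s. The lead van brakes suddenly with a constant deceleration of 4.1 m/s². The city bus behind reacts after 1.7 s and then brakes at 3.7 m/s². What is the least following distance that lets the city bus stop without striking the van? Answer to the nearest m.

Minimum gap ≈ 25 m

Leader travels v²/(2a_L) = 182.250 / 8.200 = 22.226 m before stopping.
Follower covers v·t_r = 13.5000 × 1.7 = 22.950 m while reacting, then v²/(2a_F) = 182.250 / 7.400 = 24.628 m while braking, for a total of 22.950 + 24.628 = 47.578 m.
Since a_F ≤ a_L and the follower starts braking later, the follower is never slower than the leader, so the closest approach is when both have stopped.
Minimum gap = 47.578 − 22.226 = 25.352 m.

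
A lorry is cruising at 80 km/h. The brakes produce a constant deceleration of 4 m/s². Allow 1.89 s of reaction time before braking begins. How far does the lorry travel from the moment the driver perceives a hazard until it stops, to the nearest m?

80 km/h ÷ 3.6 = 22.2222 m/s.
Reaction distance = v·t_r = 22.2222 × 1.89 = 42.000 m.
Braking distance = v²/(2a) = 22.2222² / (2 × 4.000) = 493.826 / 8.000 = 61.728 m.
Total = 42.000 + 61.728 = 103.728 m.

Total stopping distance ≈ 104 m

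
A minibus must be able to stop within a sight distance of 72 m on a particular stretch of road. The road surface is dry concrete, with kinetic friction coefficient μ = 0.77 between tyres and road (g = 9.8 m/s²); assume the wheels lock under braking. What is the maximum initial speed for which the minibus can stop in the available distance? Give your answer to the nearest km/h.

Maximum speed ≈ 119 km/h

a = μg = 0.77 × 9.8 = 7.546 m/s².
v²/(2a) = d ⇒ v = √(2 × 7.546 × 72) = √1086.62 = 32.9639 m/s.
32.9639 m/s × 3.6 = 118.670 km/h.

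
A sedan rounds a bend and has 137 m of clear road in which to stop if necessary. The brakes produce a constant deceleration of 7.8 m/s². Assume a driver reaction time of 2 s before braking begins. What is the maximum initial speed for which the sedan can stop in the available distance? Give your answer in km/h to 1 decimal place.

Stopping distance: v·t_r + v²/(2a) = 137 with t_r = 2 s and a = 7.800 m/s².
So v² + 31.200 v − 2137.20 = 0.
Positive root: v = −a·t_r + √((a·t_r)² + 2a·d) = −15.600 + √(243.360 + 2137.20) = 33.1910 m/s.
33.1910 m/s × 3.6 = 119.488 km/h.

Maximum speed ≈ 119.5 km/h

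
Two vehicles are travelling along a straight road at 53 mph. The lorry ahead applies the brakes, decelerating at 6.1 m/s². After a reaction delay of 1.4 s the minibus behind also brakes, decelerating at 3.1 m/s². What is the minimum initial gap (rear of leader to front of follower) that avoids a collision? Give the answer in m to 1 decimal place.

Minimum gap ≈ 77.7 m

53 mph × 0.44704 = 23.6931 m/s.
Leader travels v²/(2a_L) = 561.363 / 12.200 = 46.013 m before stopping.
Follower covers v·t_r = 23.6931 × 1.4 = 33.170 m while reacting, then v²/(2a_F) = 561.363 / 6.200 = 90.542 m while braking, for a total of 33.170 + 90.542 = 123.712 m.
Since a_F ≤ a_L and the follower starts braking later, the follower is never slower than the leader, so the closest approach is when both have stopped.
Minimum gap = 123.712 − 46.013 = 77.699 m.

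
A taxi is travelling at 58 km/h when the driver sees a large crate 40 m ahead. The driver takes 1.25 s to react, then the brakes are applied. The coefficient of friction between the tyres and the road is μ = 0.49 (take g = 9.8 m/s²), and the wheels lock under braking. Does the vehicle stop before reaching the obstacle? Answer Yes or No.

58 km/h ÷ 3.6 = 16.1111 m/s.
a = μg = 0.49 × 9.8 = 4.802 m/s².
Reaction distance = 16.1111 × 1.25 = 20.139 m.
Braking distance = v²/(2a) = 259.568 / 9.604 = 27.027 m.
Total stopping distance = 20.139 + 27.027 = 47.166 m, vs 40 m available — it cannot stop in time and overshoots by 47.166 − 40 = 7.166 m.

No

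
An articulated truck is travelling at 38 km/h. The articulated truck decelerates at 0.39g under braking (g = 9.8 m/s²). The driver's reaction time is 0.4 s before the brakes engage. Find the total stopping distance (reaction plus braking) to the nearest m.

38 km/h ÷ 3.6 = 10.5556 m/s.
a = 0.39 × 9.8 = 3.822 m/s².
Reaction distance = v·t_r = 10.5556 × 0.4 = 4.222 m.
Braking distance = v²/(2a) = 10.5556² / (2 × 3.822) = 111.421 / 7.644 = 14.576 m.
Total = 4.222 + 14.576 = 18.798 m.

Total stopping distance ≈ 19 m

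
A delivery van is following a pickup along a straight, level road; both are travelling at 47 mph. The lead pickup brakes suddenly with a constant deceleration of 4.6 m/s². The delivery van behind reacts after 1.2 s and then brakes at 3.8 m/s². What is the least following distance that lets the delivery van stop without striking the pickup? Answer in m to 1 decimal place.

47 mph × 0.44704 = 21.0109 m/s.
Leader travels v²/(2a_L) = 441.458 / 9.200 = 47.985 m before stopping.
Follower covers v·t_r = 21.0109 × 1.2 = 25.213 m while reacting, then v²/(2a_F) = 441.458 / 7.600 = 58.087 m while braking, for a total of 25.213 + 58.087 = 83.300 m.
Since a_F ≤ a_L and the follower starts braking later, the follower is never slower than the leader, so the closest approach is when both have stopped.
Minimum gap = 83.300 − 47.985 = 35.315 m.

Minimum gap ≈ 35.3 m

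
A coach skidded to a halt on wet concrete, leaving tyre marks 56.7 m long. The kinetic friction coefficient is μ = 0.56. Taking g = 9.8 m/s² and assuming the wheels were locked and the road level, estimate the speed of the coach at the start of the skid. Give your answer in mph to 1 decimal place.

Deceleration a = μg = 0.56 × 9.8 = 5.488 m/s².
v = √(2a·d) = √(2 × 5.488 × 56.7) = √622.339 = 24.9467 m/s.
= 24.9467 ÷ 0.44704 = 55.804 mph.

Initial speed ≈ 55.8 mph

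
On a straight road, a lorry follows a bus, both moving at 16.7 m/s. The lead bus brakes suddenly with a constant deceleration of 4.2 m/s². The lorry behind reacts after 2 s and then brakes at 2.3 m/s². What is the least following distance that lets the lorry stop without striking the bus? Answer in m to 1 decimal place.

Leader travels v²/(2a_L) = 278.890 / 8.400 = 33.201 m before stopping.
Follower covers v·t_r = 16.7000 × 2 = 33.400 m while reacting, then v²/(2a_F) = 278.890 / 4.600 = 60.628 m while braking, for a total of 33.400 + 60.628 = 94.028 m.
Since a_F ≤ a_L and the follower starts braking later, the follower is never slower than the leader, so the closest approach is when both have stopped.
Minimum gap = 94.028 − 33.201 = 60.827 m.

Minimum gap ≈ 60.8 m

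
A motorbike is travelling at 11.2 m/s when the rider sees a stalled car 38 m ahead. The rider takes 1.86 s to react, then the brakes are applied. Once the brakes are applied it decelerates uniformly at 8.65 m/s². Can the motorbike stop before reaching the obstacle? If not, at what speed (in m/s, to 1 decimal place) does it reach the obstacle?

Yes — it stops about 9.9 m short of the obstacle, so it never reaches it

Reaction distance = 11.2000 × 1.86 = 20.832 m.
Braking distance = v²/(2a) = 125.440 / 17.300 = 7.251 m.
Total stopping distance = 20.832 + 7.251 = 28.083 m, vs 38 m available — it stops with 38 − 28.083 = 9.917 m to spare.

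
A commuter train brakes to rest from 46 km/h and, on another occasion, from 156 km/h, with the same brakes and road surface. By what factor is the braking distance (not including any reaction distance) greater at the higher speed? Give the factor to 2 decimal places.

Braking distance d = v²/(2a), so with a fixed, d ∝ v².
Factor = (156/46)² = 3.3913² = 11.5009.

Factor ≈ 11.50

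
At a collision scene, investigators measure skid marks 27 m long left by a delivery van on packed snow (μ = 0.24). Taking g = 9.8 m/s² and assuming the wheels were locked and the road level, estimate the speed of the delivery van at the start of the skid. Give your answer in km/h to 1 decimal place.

Initial speed ≈ 40.6 km/h

Deceleration a = μg = 0.24 × 9.8 = 2.352 m/s².
v = √(2a·d) = √(2 × 2.352 × 27) = √127.008 = 11.2698 m/s.
= 11.2698 × 3.6 = 40.571 km/h.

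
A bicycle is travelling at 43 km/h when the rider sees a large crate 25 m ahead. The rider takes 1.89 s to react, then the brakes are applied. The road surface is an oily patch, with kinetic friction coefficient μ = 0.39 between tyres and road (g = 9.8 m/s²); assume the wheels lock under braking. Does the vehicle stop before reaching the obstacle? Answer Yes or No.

43 km/h ÷ 3.6 = 11.9444 m/s.
a = μg = 0.39 × 9.8 = 3.822 m/s².
Reaction distance = 11.9444 × 1.89 = 22.575 m.
Braking distance = v²/(2a) = 142.669 / 7.644 = 18.664 m.
Total stopping distance = 22.575 + 18.664 = 41.239 m, vs 25 m available — it cannot stop in time and overshoots by 41.239 − 25 = 16.239 m.

No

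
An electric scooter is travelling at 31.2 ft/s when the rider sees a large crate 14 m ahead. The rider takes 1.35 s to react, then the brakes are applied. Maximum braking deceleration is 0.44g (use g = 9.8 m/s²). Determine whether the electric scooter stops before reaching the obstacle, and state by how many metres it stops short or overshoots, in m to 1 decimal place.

31.2 ft/s × 0.3048 = 9.5098 m/s.
a = 0.44 × 9.8 = 4.312 m/s².
Reaction distance = 9.5098 × 1.35 = 12.838 m.
Braking distance = v²/(2a) = 90.436 / 8.624 = 10.487 m.
Total stopping distance = 12.838 + 10.487 = 23.325 m, vs 14 m available — it cannot stop in time and overshoots by 23.325 − 14 = 9.325 m.

No — it overshoots by 9.3 m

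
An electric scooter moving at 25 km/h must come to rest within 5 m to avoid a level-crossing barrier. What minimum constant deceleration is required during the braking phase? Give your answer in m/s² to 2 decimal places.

25 km/h ÷ 3.6 = 6.9444 m/s.
v² = 2a·d ⇒ a = v²/(2d) = 6.9444² / (2 × 5.000) = 48.225 / 10.000 = 4.8225 m/s².

Required deceleration ≈ 4.82 m/s²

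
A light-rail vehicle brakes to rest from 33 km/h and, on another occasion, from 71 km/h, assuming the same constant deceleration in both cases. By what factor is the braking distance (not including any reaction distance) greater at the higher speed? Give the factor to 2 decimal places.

Factor ≈ 4.63

Braking distance d = v²/(2a), so with a fixed, d ∝ v².
Factor = (71/33)² = 2.1515² = 4.6290.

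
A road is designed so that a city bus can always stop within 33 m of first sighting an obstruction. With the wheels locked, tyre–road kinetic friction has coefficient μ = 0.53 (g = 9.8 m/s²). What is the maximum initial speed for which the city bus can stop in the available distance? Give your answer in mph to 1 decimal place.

Maximum speed ≈ 41.4 mph

a = μg = 0.53 × 9.8 = 5.194 m/s².
v²/(2a) = d ⇒ v = √(2 × 5.194 × 33) = √342.80 = 18.5149 m/s.
18.5149 m/s ÷ 0.44704 = 41.417 mph.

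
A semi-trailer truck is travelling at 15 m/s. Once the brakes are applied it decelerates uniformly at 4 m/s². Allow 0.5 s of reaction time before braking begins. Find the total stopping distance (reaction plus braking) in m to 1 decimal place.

Reaction distance = v·t_r = 15.0000 × 0.5 = 7.500 m.
Braking distance = v²/(2a) = 15.0000² / (2 × 4.000) = 225.000 / 8.000 = 28.125 m.
Total = 7.500 + 28.125 = 35.625 m.

Total stopping distance ≈ 35.6 m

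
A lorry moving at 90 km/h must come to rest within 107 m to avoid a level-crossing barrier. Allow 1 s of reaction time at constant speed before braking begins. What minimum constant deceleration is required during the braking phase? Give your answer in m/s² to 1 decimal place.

Required deceleration ≈ 3.8 m/s²

90 km/h ÷ 3.6 = 25.0000 m/s.
Distance covered during reaction = 25.0000 × 1 = 25.000 m.
Distance available for braking: 107 − 25.000 = 82.000 m.
v² = 2a·d ⇒ a = v²/(2d) = 25.0000² / (2 × 82.000) = 625.000 / 164.000 = 3.8110 m/s².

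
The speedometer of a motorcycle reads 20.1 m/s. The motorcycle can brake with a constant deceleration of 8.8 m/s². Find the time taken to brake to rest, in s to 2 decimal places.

Braking time ≈ 2.28 s

Braking time = v/a = 20.1000 / 8.800 = 2.284 s.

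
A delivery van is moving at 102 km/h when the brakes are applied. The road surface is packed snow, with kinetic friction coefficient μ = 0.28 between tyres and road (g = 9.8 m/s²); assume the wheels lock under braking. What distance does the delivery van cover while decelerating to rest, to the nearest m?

Braking distance ≈ 146 m

102 km/h ÷ 3.6 = 28.3333 m/s.
a = μg = 0.28 × 9.8 = 2.744 m/s².
Braking distance = v²/(2a) = 28.3333² / (2 × 2.744) = 802.776 / 5.488 = 146.278 m.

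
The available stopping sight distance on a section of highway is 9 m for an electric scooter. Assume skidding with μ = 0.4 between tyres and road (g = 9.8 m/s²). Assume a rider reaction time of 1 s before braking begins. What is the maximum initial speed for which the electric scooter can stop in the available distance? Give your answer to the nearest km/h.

a = μg = 0.4 × 9.8 = 3.920 m/s².
Stopping distance: v·t_r + v²/(2a) = 9 with t_r = 1 s and a = 3.920 m/s².
So v² + 7.840 v − 70.56 = 0.
Positive root: v = −a·t_r + √((a·t_r)² + 2a·d) = −3.920 + √(15.366 + 70.56) = 5.3496 m/s.
5.3496 m/s × 3.6 = 19.259 km/h.

Maximum speed ≈ 19 km/h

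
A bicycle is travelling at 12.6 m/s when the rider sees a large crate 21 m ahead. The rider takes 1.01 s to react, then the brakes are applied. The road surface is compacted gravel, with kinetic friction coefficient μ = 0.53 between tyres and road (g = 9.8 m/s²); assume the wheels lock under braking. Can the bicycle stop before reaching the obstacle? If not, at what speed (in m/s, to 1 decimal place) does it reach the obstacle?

a = μg = 0.53 × 9.8 = 5.194 m/s².
Reaction distance = 12.6000 × 1.01 = 12.726 m.
Braking distance needed to stop: v²/(2a) = 158.760 / 10.388 = 15.283 m, so total needed = 12.726 + 15.283 = 28.009 m > 21 m — it cannot stop.
Distance remaining when braking begins: 21 − 12.726 = 8.274 m.
v² = v₀² − 2a·d = 158.760 − 2 × 5.194 × 8.274 = 72.810 m²/s².
v = √72.810 = 8.533 m/s.

No — it strikes the obstacle at 8.5 m/s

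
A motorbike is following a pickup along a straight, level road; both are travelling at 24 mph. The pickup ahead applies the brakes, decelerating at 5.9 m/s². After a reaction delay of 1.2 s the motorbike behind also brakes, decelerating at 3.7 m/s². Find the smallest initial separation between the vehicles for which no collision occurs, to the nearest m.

24 mph × 0.44704 = 10.7290 m/s.
Leader travels v²/(2a_L) = 115.111 / 11.800 = 9.755 m before stopping.
Follower covers v·t_r = 10.7290 × 1.2 = 12.875 m while reacting, then v²/(2a_F) = 115.111 / 7.400 = 15.556 m while braking, for a total of 12.875 + 15.556 = 28.431 m.
Since a_F ≤ a_L and the follower starts braking later, the follower is never slower than the leader, so the closest approach is when both have stopped.
Minimum gap = 28.431 − 9.755 = 18.676 m.

Minimum gap ≈ 19 m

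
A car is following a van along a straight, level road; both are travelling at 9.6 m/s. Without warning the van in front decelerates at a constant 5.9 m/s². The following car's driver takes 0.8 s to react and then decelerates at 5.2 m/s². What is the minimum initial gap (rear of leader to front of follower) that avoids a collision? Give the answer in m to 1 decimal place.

Minimum gap ≈ 8.7 m

Leader travels v²/(2a_L) = 92.160 / 11.800 = 7.810 m before stopping.
Follower covers v·t_r = 9.6000 × 0.8 = 7.680 m while reacting, then v²/(2a_F) = 92.160 / 10.400 = 8.862 m while braking, for a total of 7.680 + 8.862 = 16.542 m.
Since a_F ≤ a_L and the follower starts braking later, the follower is never slower than the leader, so the closest approach is when both have stopped.
Minimum gap = 16.542 − 7.810 = 8.732 m.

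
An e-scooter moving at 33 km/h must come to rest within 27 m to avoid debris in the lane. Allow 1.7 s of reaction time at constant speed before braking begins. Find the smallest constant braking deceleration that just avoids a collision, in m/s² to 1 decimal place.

Required deceleration ≈ 3.7 m/s²

33 km/h ÷ 3.6 = 9.1667 m/s.
Distance covered during reaction = 9.1667 × 1.7 = 15.583 m.
Distance available for braking: 27 − 15.583 = 11.417 m.
v² = 2a·d ⇒ a = v²/(2d) = 9.1667² / (2 × 11.417) = 84.028 / 22.834 = 3.6800 m/s².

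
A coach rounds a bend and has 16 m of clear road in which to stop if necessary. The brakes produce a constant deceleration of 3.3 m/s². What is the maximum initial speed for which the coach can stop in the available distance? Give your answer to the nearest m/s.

Maximum speed ≈ 10 m/s

v²/(2a) = d ⇒ v = √(2 × 3.300 × 16) = √105.60 = 10.2762 m/s.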